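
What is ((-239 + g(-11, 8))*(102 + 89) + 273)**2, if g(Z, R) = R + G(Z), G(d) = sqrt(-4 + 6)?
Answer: 1922720066 - 16749936*sqrt(2) ≈ 1.8990e+9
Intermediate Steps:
G(d) = sqrt(2)
g(Z, R) = R + sqrt(2)
((-239 + g(-11, 8))*(102 + 89) + 273)**2 = ((-239 + (8 + sqrt(2)))*(102 + 89) + 273)**2 = ((-231 + sqrt(2))*191 + 273)**2 = ((-44121 + 191*sqrt(2)) + 273)**2 = (-43848 + 191*sqrt(2))**2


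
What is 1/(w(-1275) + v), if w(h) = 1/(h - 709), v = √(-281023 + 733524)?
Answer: 1984/1781159776255 + 3936256*√452501/1781159776255 ≈ 0.0014866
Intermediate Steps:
v = √452501 ≈ 672.68
w(h) = 1/(-709 + h)
1/(w(-1275) + v) = 1/(1/(-709 - 1275) + √452501) = 1/(1/(-1984) + √452501) = 1/(-1/1984 + √452501)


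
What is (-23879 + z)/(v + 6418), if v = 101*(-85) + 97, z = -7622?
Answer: 31501/2070 ≈ 15.218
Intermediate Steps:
v = -8488 (v = -8585 + 97 = -8488)
(-23879 + z)/(v + 6418) = (-23879 - 7622)/(-8488 + 6418) = -31501/(-2070) = -31501*(-1/2070) = 31501/2070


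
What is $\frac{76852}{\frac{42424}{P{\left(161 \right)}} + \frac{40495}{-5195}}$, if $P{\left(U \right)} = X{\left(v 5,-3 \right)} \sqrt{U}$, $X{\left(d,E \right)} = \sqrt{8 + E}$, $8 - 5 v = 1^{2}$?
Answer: $\frac{520592612545460}{1942864532893491} + \frac{3519637070970208 \sqrt{805}}{1942864532893491} \approx 51.667$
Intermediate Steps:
$v = \frac{7}{5}$ ($v = \frac{8}{5} - \frac{1^{2}}{5} = \frac{8}{5} - \frac{1}{5} = \frac{7}{5} \approx 1.4$)
$P{\left(U \right)} = \sqrt{5} \sqrt{U}$ ($P{\left(U \right)} = \sqrt{8 - 3} \sqrt{U} = \sqrt{5} \sqrt{U}$)
$\frac{76852}{\frac{42424}{P{\left(161 \right)}} + \frac{40495}{-5195}} = \frac{76852}{\frac{42424}{\sqrt{5} \sqrt{161}} + \frac{40495}{-5195}} = \frac{76852}{\frac{42424}{\sqrt{805}} + 40495 \left(- \frac{1}{5195}\right)} = \frac{76852}{42424 \frac{\sqrt{805}}{805} - \frac{8099}{1039}} = \frac{76852}{\frac{42424 \sqrt{805}}{805} - \frac{8099}{1039}} = \frac{76852}{- \frac{8099}{1039} + \frac{42424 \sqrt{805}}{805}}$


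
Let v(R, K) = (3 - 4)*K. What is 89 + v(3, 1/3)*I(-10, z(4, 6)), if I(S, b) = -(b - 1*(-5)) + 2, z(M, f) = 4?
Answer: 274/3 ≈ 91.333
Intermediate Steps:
v(R, K) = -K
I(S, b) = -3 - b (I(S, b) = -(b + 5) + 2 = -(5 + b) + 2 = (-5 - b) + 2 = -3 - b)
89 + v(3, 1/3)*I(-10, z(4, 6)) = 89 + (-1/3)*(-3 - 1*4) = 89 + (-1*⅓)*(-3 - 4) = 89 - ⅓*(-7) = 89 + 7/3 = 274/3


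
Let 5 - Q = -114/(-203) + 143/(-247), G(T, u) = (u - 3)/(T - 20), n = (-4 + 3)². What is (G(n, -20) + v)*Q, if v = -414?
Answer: -151777736/73283 ≈ -2071.1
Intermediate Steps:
n = 1 (n = (-1)² = 1)
G(T, u) = (-3 + u)/(-20 + T)
Q = 19352/3857 (Q = 5 - (-114/(-203) + 143/(-247)) = 5 - (-114*(-1/203) + 143*(-1/247)) = 5 - (114/203 - 11/19) = 5 - 1*(-67/3857) = 5 + 67/3857 = 19352/3857 ≈ 5.0174)
(G(n, -20) + v)*Q = ((-3 - 20)/(-20 + 1) - 414)*(19352/3857) = (-23/(-19) - 414)*(19352/3857) = (-1/19*(-23) - 414)*(19352/3857) = (23/19 - 414)*(19352/3857) = -7843/19*19352/3857 = -151777736/73283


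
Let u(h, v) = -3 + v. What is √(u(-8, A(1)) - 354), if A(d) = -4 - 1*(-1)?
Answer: 6*I*√10 ≈ 18.974*I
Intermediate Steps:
A(d) = -3 (A(d) = -4 + 1 = -3)
√(u(-8, A(1)) - 354) = √((-3 - 3) - 354) = √(-6 - 354) = √(-360) = 6*I*√10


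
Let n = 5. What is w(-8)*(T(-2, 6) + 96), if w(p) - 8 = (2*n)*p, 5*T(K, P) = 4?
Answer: -34848/5 ≈ -6969.6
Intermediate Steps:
T(K, P) = ⅘ (T(K, P) = (⅕)*4 = ⅘)
w(p) = 8 + 10*p (w(p) = 8 + (2*5)*p = 8 + 10*p)
w(-8)*(T(-2, 6) + 96) = (8 + 10*(-8))*(⅘ + 96) = (8 - 80)*(484/5) = -72*484/5 = -34848/5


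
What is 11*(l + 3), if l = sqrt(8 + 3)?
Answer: 33 + 11*sqrt(11) ≈ 69.483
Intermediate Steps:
l = sqrt(11) ≈ 3.3166
11*(l + 3) = 11*(sqrt(11) + 3) = 11*(3 + sqrt(11)) = 33 + 11*sqrt(11)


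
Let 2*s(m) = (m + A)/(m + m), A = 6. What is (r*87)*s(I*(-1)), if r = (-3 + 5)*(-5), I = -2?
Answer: -870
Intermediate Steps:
r = -10 (r = 2*(-5) = -10)
s(m) = (6 + m)/(4*m) (s(m) = ((m + 6)/(m + m))/2 = ((6 + m)/((2*m)))/2 = ((6 + m)*(1/(2*m)))/2 = ((6 + m)/(2*m))/2 = (6 + m)/(4*m))
(r*87)*s(I*(-1)) = (-10*87)*((6 - 2*(-1))/(4*((-2*(-1))))) = -435*(6 + 2)/(2*2) = -435*8/(2*2) = -870*1 = -870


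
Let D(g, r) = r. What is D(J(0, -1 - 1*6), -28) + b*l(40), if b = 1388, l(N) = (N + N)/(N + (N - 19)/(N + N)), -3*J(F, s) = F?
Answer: 8793012/3221 ≈ 2729.9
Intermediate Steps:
J(F, s) = -F/3
l(N) = 2*N/(N + (-19 + N)/(2*N)) (l(N) = (2*N)/(N + (-19 + N)/((2*N))) = (2*N)/(N + (-19 + N)*(1/(2*N))) = (2*N)/(N + (-19 + N)/(2*N)) = 2*N/(N + (-19 + N)/(2*N)))
D(J(0, -1 - 1*6), -28) + b*l(40) = -28 + 1388*(4*40²/(-19 + 40 + 2*40²)) = -28 + 1388*(4*1600/(-19 + 40 + 2*1600)) = -28 + 1388*(4*1600/(-19 + 40 + 3200)) = -28 + 1388*(4*1600/3221) = -28 + 1388*(4*1600*(1/3221)) = -28 + 1388*(6400/3221) = -28 + 8883200/3221 = 8793012/3221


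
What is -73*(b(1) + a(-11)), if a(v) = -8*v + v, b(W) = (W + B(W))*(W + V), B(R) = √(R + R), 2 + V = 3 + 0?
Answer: -5767 - 146*√2 ≈ -5973.5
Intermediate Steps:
V = 1 (V = -2 + (3 + 0) = -2 + 3 = 1)
B(R) = √2*√R (B(R) = √(2*R) = √2*√R)
b(W) = (1 + W)*(W + √2*√W) (b(W) = (W + √2*√W)*(W + 1) = (W + √2*√W)*(1 + W) = (1 + W)*(W + √2*√W))
a(v) = -7*v
-73*(b(1) + a(-11)) = -73*((1 + 1² + √2*√1 + √2*1^(3/2)) - 7*(-11)) = -73*((1 + 1 + √2*1 + √2*1) + 77) = -73*((1 + 1 + √2 + √2) + 77) = -73*((2 + 2*√2) + 77) = -73*(79 + 2*√2) = -5767 - 146*√2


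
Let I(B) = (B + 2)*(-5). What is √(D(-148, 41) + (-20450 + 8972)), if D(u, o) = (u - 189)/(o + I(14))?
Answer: I*√17444895/39 ≈ 107.1*I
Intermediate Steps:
I(B) = -10 - 5*B (I(B) = (2 + B)*(-5) = -10 - 5*B)
D(u, o) = (-189 + u)/(-80 + o) (D(u, o) = (u - 189)/(o + (-10 - 5*14)) = (-189 + u)/(o + (-10 - 70)) = (-189 + u)/(o - 80) = (-189 + u)/(-80 + o))
√(D(-148, 41) + (-20450 + 8972)) = √((-189 - 148)/(-80 + 41) + (-20450 + 8972)) = √(-337/(-39) - 11478) = √(-1/39*(-337) - 11478) = √(337/39 - 11478) = √(-447305/39) = I*√17444895/39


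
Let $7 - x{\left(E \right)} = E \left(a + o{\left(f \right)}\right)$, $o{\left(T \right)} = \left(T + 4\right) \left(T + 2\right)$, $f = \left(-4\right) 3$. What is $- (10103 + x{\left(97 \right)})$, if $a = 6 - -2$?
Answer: $-1574$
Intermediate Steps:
$f = -12$
$o{\left(T \right)} = \left(2 + T\right) \left(4 + T\right)$ ($o{\left(T \right)} = \left(4 + T\right) \left(2 + T\right) = \left(2 + T\right) \left(4 + T\right)$)
$a = 8$ ($a = 6 + 2 = 8$)
$x{\left(E \right)} = 7 - 88 E$ ($x{\left(E \right)} = 7 - E \left(8 + \left(8 + \left(-12\right)^{2} + 6 \left(-12\right)\right)\right) = 7 - E \left(8 + \left(8 + 144 - 72\right)\right) = 7 - E \left(8 + 80\right) = 7 - E 88 = 7 - 88 E$)
$- (10103 + x{\left(97 \right)}) = - (10103 + \left(7 - 8536\right)) = - (10103 - 8529) = \left(-1\right) 1574 = -1574$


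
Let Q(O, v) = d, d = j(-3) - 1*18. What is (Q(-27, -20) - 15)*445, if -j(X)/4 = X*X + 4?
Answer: -37825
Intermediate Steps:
j(X) = -16 - 4*X**2 (j(X) = -4*(X*X + 4) = -4*(X**2 + 4) = -4*(4 + X**2) = -16 - 4*X**2)
d = -70 (d = (-16 - 4*(-3)**2) - 1*18 = (-16 - 4*9) - 18 = (-16 - 36) - 18 = -52 - 18 = -70)
Q(O, v) = -70
(Q(-27, -20) - 15)*445 = (-70 - 15)*445 = -85*445 = -37825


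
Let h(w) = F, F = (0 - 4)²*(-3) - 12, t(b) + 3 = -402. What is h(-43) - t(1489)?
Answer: 345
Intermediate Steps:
t(b) = -405 (t(b) = -3 - 402 = -405)
F = -60 (F = (-4)²*(-3) - 12 = 16*(-3) - 12 = -48 - 12 = -60)
h(w) = -60
h(-43) - t(1489) = -60 - 1*(-405) = -60 + 405 = 345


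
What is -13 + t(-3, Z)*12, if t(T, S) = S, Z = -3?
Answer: -49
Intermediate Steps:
-13 + t(-3, Z)*12 = -13 - 3*12 = -13 - 36 = -49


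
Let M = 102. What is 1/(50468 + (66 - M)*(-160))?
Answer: 1/56228 ≈ 1.7785e-5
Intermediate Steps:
1/(50468 + (66 - M)*(-160)) = 1/(50468 + (66 - 1*102)*(-160)) = 1/(50468 + (66 - 102)*(-160)) = 1/(50468 - 36*(-160)) = 1/(50468 + 5760) = 1/56228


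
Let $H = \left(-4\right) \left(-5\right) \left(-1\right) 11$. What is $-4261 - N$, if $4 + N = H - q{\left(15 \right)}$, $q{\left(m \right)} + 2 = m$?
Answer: $-4024$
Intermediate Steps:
$q{\left(m \right)} = -2 + m$
$H = -220$ ($H = 20 \left(-1\right) 11 = \left(-20\right) 11 = -220$)
$N = -237$ ($N = -4 - 233 = -237$)
$-4261 - N = -4261 - -237 = -4261 + 237 = -4024$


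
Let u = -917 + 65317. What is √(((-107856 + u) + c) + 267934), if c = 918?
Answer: 6*√6261 ≈ 474.76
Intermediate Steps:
u = 64400
√(((-107856 + u) + c) + 267934) = √(((-107856 + 64400) + 918) + 267934) = √((-43456 + 918) + 267934) = √(-42538 + 267934) = √225396 = 6*√6261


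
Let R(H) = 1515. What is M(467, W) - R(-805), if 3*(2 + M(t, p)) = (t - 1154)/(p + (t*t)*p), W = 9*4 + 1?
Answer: -12241173839/8069330 ≈ -1517.0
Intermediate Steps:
W = 37 (W = 36 + 1 = 37)
M(t, p) = -2 + (-1154 + t)/(3*(p + p*t²)) (M(t, p) = -2 + ((t - 1154)/(p + (t*t)*p))/3 = -2 + ((-1154 + t)/(p + t²*p))/3 = -2 + ((-1154 + t)/(p + p*t²))/3 = -2 + (-1154 + t)/(3*(p + p*t²)))
M(467, W) - R(-805) = (⅓)*(-1154 + 467 - 6*37 - 6*37*467²)/(37*(1 + 467²)) - 1*1515 = (⅓)*(1/37)*(-1154 + 467 - 222 - 6*37*218089)/(1 + 218089) - 1515 = (⅓)*(1/37)*(-1154 + 467 - 222 - 48415758)/218090 - 1515 = (⅓)*(1/37)*(1/218090)*(-48416667) - 1515 = -16138889/8069330 - 1515 = -12241173839/8069330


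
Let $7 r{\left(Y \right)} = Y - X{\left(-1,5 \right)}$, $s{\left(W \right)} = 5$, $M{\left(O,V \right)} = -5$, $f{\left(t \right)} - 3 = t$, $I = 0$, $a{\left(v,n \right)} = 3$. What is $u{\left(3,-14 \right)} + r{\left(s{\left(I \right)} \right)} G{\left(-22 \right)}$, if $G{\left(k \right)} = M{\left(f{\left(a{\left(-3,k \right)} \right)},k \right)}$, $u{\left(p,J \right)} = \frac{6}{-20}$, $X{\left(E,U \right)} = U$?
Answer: $- \frac{3}{10} \approx -0.3$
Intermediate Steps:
$f{\left(t \right)} = 3 + t$
$u{\left(p,J \right)} = - \frac{3}{10}$ ($u{\left(p,J \right)} = 6 \left(- \frac{1}{20}\right) = - \frac{3}{10}$)
$G{\left(k \right)} = -5$
$r{\left(Y \right)} = - \frac{5}{7} + \frac{Y}{7}$ ($r{\left(Y \right)} = \frac{Y - 5}{7} = \frac{-5 + Y}{7} = - \frac{5}{7} + \frac{Y}{7}$)
$u{\left(3,-14 \right)} + r{\left(s{\left(I \right)} \right)} G{\left(-22 \right)} = - \frac{3}{10} + \left(- \frac{5}{7} + \frac{1}{7} \cdot 5\right) \left(-5\right) = - \frac{3}{10} + \left(- \frac{5}{7} + \frac{5}{7}\right) \left(-5\right) = - \frac{3}{10} + 0 \left(-5\right) = - \frac{3}{10} + 0 = - \frac{3}{10}$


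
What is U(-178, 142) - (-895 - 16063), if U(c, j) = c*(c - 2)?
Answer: 48998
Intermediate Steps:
U(c, j) = c*(-2 + c)
U(-178, 142) - (-895 - 16063) = -178*(-2 - 178) - (-895 - 16063) = -178*(-180) - 1*(-16958) = 32040 + 16958 = 48998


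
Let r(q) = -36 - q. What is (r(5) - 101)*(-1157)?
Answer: 164294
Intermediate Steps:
(r(5) - 101)*(-1157) = ((-36 - 1*5) - 101)*(-1157) = ((-36 - 5) - 101)*(-1157) = (-41 - 101)*(-1157) = -142*(-1157) = 164294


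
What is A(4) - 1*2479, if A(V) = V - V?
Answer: -2479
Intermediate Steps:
A(V) = 0
A(4) - 1*2479 = 0 - 1*2479 = 0 - 2479 = -2479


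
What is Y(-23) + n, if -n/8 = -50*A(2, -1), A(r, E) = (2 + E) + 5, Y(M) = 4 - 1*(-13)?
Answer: 2417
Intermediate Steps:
Y(M) = 17 (Y(M) = 4 + 13 = 17)
A(r, E) = 7 + E
n = 2400 (n = -(-400)*(7 - 1) = -(-400)*6 = -8*(-300) = 2400)
Y(-23) + n = 17 + 2400 = 2417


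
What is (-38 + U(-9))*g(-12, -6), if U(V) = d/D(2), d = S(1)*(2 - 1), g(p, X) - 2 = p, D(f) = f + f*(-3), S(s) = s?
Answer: 765/2 ≈ 382.50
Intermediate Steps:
D(f) = -2*f (D(f) = f - 3*f = -2*f)
g(p, X) = 2 + p
d = 1 (d = 1*(2 - 1) = 1*1 = 1)
U(V) = -¼ (U(V) = 1/(-2*2) = 1/(-4) = 1*(-¼) = -¼)
(-38 + U(-9))*g(-12, -6) = (-38 - ¼)*(2 - 12) = -153/4*(-10) = 765/2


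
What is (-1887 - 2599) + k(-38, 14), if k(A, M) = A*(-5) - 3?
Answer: -4299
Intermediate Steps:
k(A, M) = -3 - 5*A (k(A, M) = -5*A - 3 = -3 - 5*A)
(-1887 - 2599) + k(-38, 14) = (-1887 - 2599) + (-3 - 5*(-38)) = -4486 + (-3 + 190) = -4486 + 187 = -4299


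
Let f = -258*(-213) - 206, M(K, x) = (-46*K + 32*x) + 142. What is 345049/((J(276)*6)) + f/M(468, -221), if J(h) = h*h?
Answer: -281546249/240868512 ≈ -1.1689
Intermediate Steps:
M(K, x) = 142 - 46*K + 32*x
J(h) = h**2
f = 54748 (f = 54954 - 206 = 54748)
345049/((J(276)*6)) + f/M(468, -221) = 345049/((276**2*6)) + 54748/(142 - 46*468 + 32*(-221)) = 345049/((76176*6)) + 54748/(142 - 21528 - 7072) = 345049/457056 + 54748/(-28458) = 345049*(1/457056) + 54748*(-1/28458) = 345049/457056 - 27374/14229 = -281546249/240868512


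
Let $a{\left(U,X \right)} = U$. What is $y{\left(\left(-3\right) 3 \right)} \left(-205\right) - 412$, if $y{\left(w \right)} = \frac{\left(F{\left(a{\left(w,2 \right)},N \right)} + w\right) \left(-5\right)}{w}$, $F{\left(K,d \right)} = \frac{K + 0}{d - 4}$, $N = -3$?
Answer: $\frac{3266}{7} \approx 466.57$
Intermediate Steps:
$F{\left(K,d \right)} = \frac{K}{-4 + d}$
$y{\left(w \right)} = - \frac{30}{7}$ ($y{\left(w \right)} = \frac{\left(\frac{w}{-4 - 3} + w\right) \left(-5\right)}{w} = \frac{\left(\frac{w}{-7} + w\right) \left(-5\right)}{w} = \frac{\left(w \left(- \frac{1}{7}\right) + w\right) \left(-5\right)}{w} = \frac{\left(- \frac{w}{7} + w\right) \left(-5\right)}{w} = \frac{\frac{6 w}{7} \left(-5\right)}{w} = \frac{\left(- \frac{30}{7}\right) w}{w} = - \frac{30}{7}$)
$y{\left(\left(-3\right) 3 \right)} \left(-205\right) - 412 = \left(- \frac{30}{7}\right) \left(-205\right) - 412 = \frac{6150}{7} - 412 = \frac{3266}{7}$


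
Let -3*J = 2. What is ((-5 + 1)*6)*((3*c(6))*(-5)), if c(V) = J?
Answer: -240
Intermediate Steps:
J = -⅔ (J = -⅓*2 = -⅔ ≈ -0.66667)
c(V) = -⅔
((-5 + 1)*6)*((3*c(6))*(-5)) = ((-5 + 1)*6)*((3*(-⅔))*(-5)) = (-4*6)*(-2*(-5)) = -24*10 = -240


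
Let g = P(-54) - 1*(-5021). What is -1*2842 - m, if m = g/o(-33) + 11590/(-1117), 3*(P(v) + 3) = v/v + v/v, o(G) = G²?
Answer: -10350090260/3649239 ≈ -2836.2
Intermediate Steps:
P(v) = -7/3 (P(v) = -3 + (v/v + v/v)/3 = -3 + (1 + 1)/3 = -3 + (⅓)*2 = -3 + ⅔ = -7/3)
g = 15056/3 (g = -7/3 - 1*(-5021) = -7/3 + 5021 = 15056/3 ≈ 5018.7)
m = -21046978/3649239 (m = 15056/(3*((-33)²)) + 11590/(-1117) = (15056/3)/1089 + 11590*(-1/1117) = (15056/3)*(1/1089) - 11590/1117 = 15056/3267 - 11590/1117 = -21046978/3649239 ≈ -5.7675)
-1*2842 - m = -1*2842 - 1*(-21046978/3649239) = -2842 + 21046978/3649239 = -10350090260/3649239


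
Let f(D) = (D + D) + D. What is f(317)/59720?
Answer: 951/59720 ≈ 0.015924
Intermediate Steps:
f(D) = 3*D (f(D) = 2*D + D = 3*D)
f(317)/59720 = (3*317)/59720 = 951*(1/59720) = 951/59720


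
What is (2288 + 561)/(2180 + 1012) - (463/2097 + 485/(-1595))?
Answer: 99221491/101679336 ≈ 0.97583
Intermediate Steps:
(2288 + 561)/(2180 + 1012) - (463/2097 + 485/(-1595)) = 2849/3192 - (463*(1/2097) + 485*(-1/1595)) = 2849*(1/3192) - (463/2097 - 97/319) = 407/456 - 1*(-55712/668943) = 407/456 + 55712/668943 = 99221491/101679336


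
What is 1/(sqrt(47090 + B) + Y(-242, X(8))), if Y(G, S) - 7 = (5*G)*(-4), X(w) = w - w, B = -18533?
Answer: 4847/23464852 - 3*sqrt(3173)/23464852 ≈ 0.00019936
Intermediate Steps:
X(w) = 0
Y(G, S) = 7 - 20*G (Y(G, S) = 7 + (5*G)*(-4) = 7 - 20*G)
1/(sqrt(47090 + B) + Y(-242, X(8))) = 1/(sqrt(47090 - 18533) + (7 - 20*(-242))) = 1/(sqrt(28557) + (7 + 4840)) = 1/(3*sqrt(3173) + 4847) = 1/(4847 + 3*sqrt(3173))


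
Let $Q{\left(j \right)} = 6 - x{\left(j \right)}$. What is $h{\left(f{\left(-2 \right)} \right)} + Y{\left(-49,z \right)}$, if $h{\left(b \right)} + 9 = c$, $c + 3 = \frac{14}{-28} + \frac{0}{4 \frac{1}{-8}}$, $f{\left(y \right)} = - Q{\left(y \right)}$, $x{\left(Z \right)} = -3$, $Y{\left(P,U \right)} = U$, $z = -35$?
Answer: $- \frac{95}{2} \approx -47.5$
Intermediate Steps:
$Q{\left(j \right)} = 9$ ($Q{\left(j \right)} = 6 - -3 = 6 + 3 = 9$)
$f{\left(y \right)} = -9$ ($f{\left(y \right)} = \left(-1\right) 9 = -9$)
$c = - \frac{7}{2}$ ($c = -3 + \left(\frac{14}{-28} + \frac{0}{4 \frac{1}{-8}}\right) = -3 + \left(14 \left(- \frac{1}{28}\right) + \frac{0}{4 \left(- \frac{1}{8}\right)}\right) = -3 - \left(\frac{1}{2} + \frac{0}{- \frac{1}{2}}\right) = -3 + \left(- \frac{1}{2} + 0 \left(-2\right)\right) = -3 + \left(- \frac{1}{2} + 0\right) = -3 - \frac{1}{2} = - \frac{7}{2} \approx -3.5$)
$h{\left(b \right)} = - \frac{25}{2}$ ($h{\left(b \right)} = -9 - \frac{7}{2} = - \frac{25}{2}$)
$h{\left(f{\left(-2 \right)} \right)} + Y{\left(-49,z \right)} = - \frac{25}{2} - 35 = - \frac{95}{2}$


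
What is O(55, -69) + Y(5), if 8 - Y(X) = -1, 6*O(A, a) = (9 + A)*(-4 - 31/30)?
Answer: -2011/45 ≈ -44.689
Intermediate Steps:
O(A, a) = -151/20 - 151*A/180 (O(A, a) = ((9 + A)*(-4 - 31/30))/6 = ((9 + A)*(-151/30))/6 = (-453/10 - 151*A/30)/6 = -151/20 - 151*A/180)
Y(X) = 9 (Y(X) = 8 - 1*(-1) = 8 + 1 = 9)
O(55, -69) + Y(5) = (-151/20 - 151/180*55) + 9 = (-151/20 - 1661/36) + 9 = -2416/45 + 9 = -2011/45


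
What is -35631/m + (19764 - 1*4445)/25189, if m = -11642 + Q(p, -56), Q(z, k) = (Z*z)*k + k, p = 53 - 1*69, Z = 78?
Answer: -6096649/1465747910 ≈ -0.0041594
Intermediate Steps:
p = -16 (p = 53 - 69 = -16)
Q(z, k) = k + 78*k*z (Q(z, k) = (78*z)*k + k = 78*k*z + k = k + 78*k*z)
m = 58190 (m = -11642 - 56*(1 + 78*(-16)) = -11642 - 56*(1 - 1248) = -11642 - 56*(-1247) = -11642 + 69832 = 58190)
-35631/m + (19764 - 1*4445)/25189 = -35631/58190 + (19764 - 1*4445)/25189 = -35631*1/58190 + (19764 - 4445)*(1/25189) = -35631/58190 + 15319*(1/25189) = -35631/58190 + 15319/25189 = -6096649/1465747910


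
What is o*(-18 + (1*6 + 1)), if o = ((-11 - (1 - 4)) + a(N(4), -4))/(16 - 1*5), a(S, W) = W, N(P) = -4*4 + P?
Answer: 12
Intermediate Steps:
N(P) = -16 + P
o = -12/11 (o = ((-11 - (1 - 4)) - 4)/(16 - 1*5) = ((-11 - 1*(-3)) - 4)/(16 - 5) = ((-11 + 3) - 4)/11 = (-8 - 4)*(1/11) = -12*1/11 = -12/11 ≈ -1.0909)
o*(-18 + (1*6 + 1)) = -12*(-18 + (1*6 + 1))/11 = -12*(-18 + (6 + 1))/11 = -12*(-18 + 7)/11 = -12/11*(-11) = 12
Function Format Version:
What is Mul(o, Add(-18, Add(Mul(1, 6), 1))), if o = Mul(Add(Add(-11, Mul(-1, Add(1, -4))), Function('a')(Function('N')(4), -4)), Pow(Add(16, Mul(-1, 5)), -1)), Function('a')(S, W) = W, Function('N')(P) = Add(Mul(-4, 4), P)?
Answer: 12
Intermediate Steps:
Function('N')(P) = Add(-16, P)
o = Rational(-12, 11) (o = Mul(Add(Add(-11, Mul(-1, Add(1, -4))), -4), Pow(Add(16, Mul(-1, 5)), -1)) = Mul(Add(Add(-11, Mul(-1, -3)), -4), Pow(Add(16, -5), -1)) = Mul(Add(Add(-11, 3), -4), Pow(11, -1)) = Mul(Add(-8, -4), Rational(1, 11)) = Mul(-12, Rational(1, 11)) = Rational(-12, 11) ≈ -1.0909)
Mul(o, Add(-18, Add(Mul(1, 6), 1))) = Mul(Rational(-12, 11), Add(-18, Add(Mul(1, 6), 1))) = Mul(Rational(-12, 11), Add(-18, Add(6, 1))) = Mul(Rational(-12, 11), Add(-18, 7)) = Mul(Rational(-12, 11), -11) = 12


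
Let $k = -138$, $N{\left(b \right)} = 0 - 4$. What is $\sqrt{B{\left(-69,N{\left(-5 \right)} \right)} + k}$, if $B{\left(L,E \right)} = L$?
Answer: $3 i \sqrt{23} \approx 14.387 i$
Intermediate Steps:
$N{\left(b \right)} = -4$ ($N{\left(b \right)} = 0 - 4 = -4$)
$\sqrt{B{\left(-69,N{\left(-5 \right)} \right)} + k} = \sqrt{-69 - 138} = \sqrt{-207} = 3 i \sqrt{23}$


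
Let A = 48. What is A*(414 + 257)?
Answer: 32208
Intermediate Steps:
A*(414 + 257) = 48*(414 + 257) = 48*671 = 32208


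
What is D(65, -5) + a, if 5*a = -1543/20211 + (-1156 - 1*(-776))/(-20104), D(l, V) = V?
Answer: -2545347223/507902430 ≈ -5.0115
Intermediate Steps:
a = -5835073/507902430 (a = (-1543/20211 + (-1156 - 1*(-776))/(-20104))/5 = (-1543*1/20211 + (-1156 + 776)*(-1/20104))/5 = (-1543/20211 - 380*(-1/20104))/5 = (-1543/20211 + 95/5026)/5 = (⅕)*(-5835073/101580486) = -5835073/507902430 ≈ -0.011489)
D(65, -5) + a = -5 - 5835073/507902430 = -2545347223/507902430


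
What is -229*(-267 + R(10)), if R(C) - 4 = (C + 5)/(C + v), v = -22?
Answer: 242053/4 ≈ 60513.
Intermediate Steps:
R(C) = 4 + (5 + C)/(-22 + C) (R(C) = 4 + (C + 5)/(C - 22) = 4 + (5 + C)/(-22 + C))
-229*(-267 + R(10)) = -229*(-267 + (-83 + 5*10)/(-22 + 10)) = -229*(-267 + (-83 + 50)/(-12)) = -229*(-267 - 1/12*(-33)) = -229*(-267 + 11/4) = -229*(-1057/4) = 242053/4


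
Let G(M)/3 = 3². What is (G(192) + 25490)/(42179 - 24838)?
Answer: 25517/17341 ≈ 1.4715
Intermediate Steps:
G(M) = 27 (G(M) = 3*3² = 3*9 = 27)
(G(192) + 25490)/(42179 - 24838) = (27 + 25490)/(42179 - 24838) = 25517/17341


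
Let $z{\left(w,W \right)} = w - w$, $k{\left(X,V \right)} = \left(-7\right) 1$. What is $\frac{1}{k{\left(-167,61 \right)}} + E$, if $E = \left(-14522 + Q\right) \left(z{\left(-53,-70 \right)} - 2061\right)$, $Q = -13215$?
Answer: $\frac{400161698}{7} \approx 5.7166 \cdot 10^{7}$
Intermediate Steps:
$k{\left(X,V \right)} = -7$
$z{\left(w,W \right)} = 0$
$E = 57165957$ ($E = \left(-14522 - 13215\right) \left(0 - 2061\right) = \left(-27737\right) \left(-2061\right) = 57165957$)
$\frac{1}{k{\left(-167,61 \right)}} + E = \frac{1}{-7} + 57165957 = - \frac{1}{7} + 57165957 = \frac{400161698}{7}$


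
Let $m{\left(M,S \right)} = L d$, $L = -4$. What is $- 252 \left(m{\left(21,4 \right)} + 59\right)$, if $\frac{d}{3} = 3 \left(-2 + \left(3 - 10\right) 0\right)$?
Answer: $-33012$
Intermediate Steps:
$d = -18$ ($d = 3 \cdot 3 \left(-2 + \left(3 - 10\right) 0\right) = 3 \cdot 3 \left(-2 - 0\right) = 3 \cdot 3 \left(-2 + 0\right) = 3 \cdot 3 \left(-2\right) = 3 \left(-6\right) = -18$)
$m{\left(M,S \right)} = 72$ ($m{\left(M,S \right)} = \left(-4\right) \left(-18\right) = 72$)
$- 252 \left(m{\left(21,4 \right)} + 59\right) = - 252 \left(72 + 59\right) = \left(-252\right) 131 = -33012$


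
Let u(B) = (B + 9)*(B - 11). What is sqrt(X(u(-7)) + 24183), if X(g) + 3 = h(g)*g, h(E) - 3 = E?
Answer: 2*sqrt(6342) ≈ 159.27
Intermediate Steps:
h(E) = 3 + E
u(B) = (-11 + B)*(9 + B) (u(B) = (9 + B)*(-11 + B) = (-11 + B)*(9 + B))
X(g) = -3 + g*(3 + g) (X(g) = -3 + (3 + g)*g = -3 + g*(3 + g))
sqrt(X(u(-7)) + 24183) = sqrt((-3 + (-99 + (-7)**2 - 2*(-7))*(3 + (-99 + (-7)**2 - 2*(-7)))) + 24183) = sqrt((-3 + (-99 + 49 + 14)*(3 + (-99 + 49 + 14))) + 24183) = sqrt((-3 - 36*(3 - 36)) + 24183) = sqrt((-3 - 36*(-33)) + 24183) = sqrt((-3 + 1188) + 24183) = sqrt(1185 + 24183) = sqrt(25368) = 2*sqrt(6342)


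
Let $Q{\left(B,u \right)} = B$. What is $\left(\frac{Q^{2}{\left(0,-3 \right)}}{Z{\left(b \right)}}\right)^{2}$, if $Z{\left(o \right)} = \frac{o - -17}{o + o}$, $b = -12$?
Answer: $0$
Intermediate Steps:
$Z{\left(o \right)} = \frac{17 + o}{2 o}$ ($Z{\left(o \right)} = \frac{o + 17}{2 o} = \left(17 + o\right) \frac{1}{2 o} = \frac{17 + o}{2 o}$)
$\left(\frac{Q^{2}{\left(0,-3 \right)}}{Z{\left(b \right)}}\right)^{2} = \left(\frac{0^{2}}{\frac{1}{2} \frac{1}{-12} \left(17 - 12\right)}\right)^{2} = \left(\frac{0}{\frac{1}{2} \left(- \frac{1}{12}\right) 5}\right)^{2} = \left(\frac{0}{- \frac{5}{24}}\right)^{2} = \left(0 \left(- \frac{24}{5}\right)\right)^{2} = 0^{2} = 0$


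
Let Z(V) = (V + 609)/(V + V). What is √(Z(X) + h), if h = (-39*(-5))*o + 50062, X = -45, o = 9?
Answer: √11657415/15 ≈ 227.62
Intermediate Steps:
Z(V) = (609 + V)/(2*V) (Z(V) = (609 + V)/((2*V)) = (609 + V)*(1/(2*V)) = (609 + V)/(2*V))
h = 51817 (h = -39*(-5)*9 + 50062 = 195*9 + 50062 = 1755 + 50062 = 51817)
√(Z(X) + h) = √((½)*(609 - 45)/(-45) + 51817) = √((½)*(-1/45)*564 + 51817) = √(-94/15 + 51817) = √(777161/15) = √11657415/15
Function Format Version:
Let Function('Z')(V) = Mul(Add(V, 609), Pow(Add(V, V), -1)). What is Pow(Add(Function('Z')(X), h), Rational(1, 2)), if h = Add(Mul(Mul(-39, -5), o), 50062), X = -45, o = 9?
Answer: Mul(Rational(1, 15), Pow(11657415, Rational(1, 2))) ≈ 227.62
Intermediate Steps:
Function('Z')(V) = Mul(Rational(1, 2), Pow(V, -1), Add(609, V)) (Function('Z')(V) = Mul(Add(609, V), Pow(Mul(2, V), -1)) = Mul(Add(609, V), Mul(Rational(1, 2), Pow(V, -1))) = Mul(Rational(1, 2), Pow(V, -1), Add(609, V)))
h = 51817 (h = Add(Mul(Mul(-39, -5), 9), 50062) = Add(Mul(195, 9), 50062) = Add(1755, 50062) = 51817)
Pow(Add(Function('Z')(X), h), Rational(1, 2)) = Pow(Add(Mul(Rational(1, 2), Pow(-45, -1), Add(609, -45)), 51817), Rational(1, 2)) = Pow(Add(Mul(Rational(1, 2), Rational(-1, 45), 564), 51817), Rational(1, 2)) = Pow(Add(Rational(-94, 15), 51817), Rational(1, 2)) = Pow(Rational(777161, 15), Rational(1, 2)) = Mul(Rational(1, 15), Pow(11657415, Rational(1, 2)))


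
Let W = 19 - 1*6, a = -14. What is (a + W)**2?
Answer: 1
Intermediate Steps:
W = 13 (W = 19 - 6 = 13)
(a + W)**2 = (-14 + 13)**2 = (-1)**2 = 1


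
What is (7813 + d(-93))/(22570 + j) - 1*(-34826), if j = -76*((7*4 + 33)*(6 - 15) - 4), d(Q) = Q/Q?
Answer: 1124848881/32299 ≈ 34826.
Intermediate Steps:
d(Q) = 1
j = 42028 (j = -76*((28 + 33)*(-9) - 4) = -76*(61*(-9) - 4) = -76*(-549 - 4) = -76*(-553) = 42028)
(7813 + d(-93))/(22570 + j) - 1*(-34826) = (7813 + 1)/(22570 + 42028) - 1*(-34826) = 7814/64598 + 34826 = 7814*(1/64598) + 34826 = 3907/32299 + 34826 = 1124848881/32299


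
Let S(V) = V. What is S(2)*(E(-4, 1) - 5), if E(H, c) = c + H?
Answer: -16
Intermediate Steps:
E(H, c) = H + c
S(2)*(E(-4, 1) - 5) = 2*((-4 + 1) - 5) = 2*(-3 - 5) = 2*(-8) = -16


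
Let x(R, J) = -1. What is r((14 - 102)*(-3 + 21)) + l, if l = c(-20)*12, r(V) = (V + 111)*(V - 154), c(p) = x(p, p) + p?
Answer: 2559822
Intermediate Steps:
c(p) = -1 + p
r(V) = (-154 + V)*(111 + V) (r(V) = (111 + V)*(-154 + V) = (-154 + V)*(111 + V))
l = -252 (l = (-1 - 20)*12 = -21*12 = -252)
r((14 - 102)*(-3 + 21)) + l = (-17094 + ((14 - 102)*(-3 + 21))² - 43*(14 - 102)*(-3 + 21)) - 252 = (-17094 + (-88*18)² - (-3784)*18) - 252 = (-17094 + (-1584)² - 43*(-1584)) - 252 = (-17094 + 2509056 + 68112) - 252 = 2560074 - 252 = 2559822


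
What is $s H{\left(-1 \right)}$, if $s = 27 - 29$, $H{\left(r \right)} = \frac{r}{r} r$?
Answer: $2$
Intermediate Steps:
$H{\left(r \right)} = r$ ($H{\left(r \right)} = 1 r = r$)
$s = -2$ ($s = 27 - 29 = -2$)
$s H{\left(-1 \right)} = \left(-2\right) \left(-1\right) = 2$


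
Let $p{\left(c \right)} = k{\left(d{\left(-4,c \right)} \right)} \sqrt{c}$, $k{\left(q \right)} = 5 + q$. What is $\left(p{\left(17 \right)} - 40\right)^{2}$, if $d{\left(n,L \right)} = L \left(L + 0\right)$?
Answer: $1471012 - 23520 \sqrt{17} \approx 1.374 \cdot 10^{6}$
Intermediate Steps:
$d{\left(n,L \right)} = L^{2}$ ($d{\left(n,L \right)} = L L = L^{2}$)
$p{\left(c \right)} = \sqrt{c} \left(5 + c^{2}\right)$ ($p{\left(c \right)} = \left(5 + c^{2}\right) \sqrt{c} = \sqrt{c} \left(5 + c^{2}\right)$)
$\left(p{\left(17 \right)} - 40\right)^{2} = \left(\sqrt{17} \left(5 + 17^{2}\right) - 40\right)^{2} = \left(\sqrt{17} \left(5 + 289\right) - 40\right)^{2} = \left(\sqrt{17} \cdot 294 - 40\right)^{2} = \left(294 \sqrt{17} - 40\right)^{2} = \left(-40 + 294 \sqrt{17}\right)^{2}$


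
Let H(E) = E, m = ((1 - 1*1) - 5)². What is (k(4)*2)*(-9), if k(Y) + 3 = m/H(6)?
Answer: -21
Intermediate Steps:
m = 25 (m = ((1 - 1) - 5)² = (0 - 5)² = (-5)² = 25)
k(Y) = 7/6 (k(Y) = -3 + 25/6 = 7/6)
(k(4)*2)*(-9) = ((7/6)*2)*(-9) = (7/3)*(-9) = -21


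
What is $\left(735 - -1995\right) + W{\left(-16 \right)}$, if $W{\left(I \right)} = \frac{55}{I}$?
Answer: $\frac{43625}{16} \approx 2726.6$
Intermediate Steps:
$\left(735 - -1995\right) + W{\left(-16 \right)} = \left(735 - -1995\right) + \frac{55}{-16} = \left(735 + 1995\right) + 55 \left(- \frac{1}{16}\right) = 2730 - \frac{55}{16} = \frac{43625}{16}$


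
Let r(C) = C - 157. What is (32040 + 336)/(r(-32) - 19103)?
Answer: -8094/4823 ≈ -1.6782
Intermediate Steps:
r(C) = -157 + C
(32040 + 336)/(r(-32) - 19103) = (32040 + 336)/((-157 - 32) - 19103) = 32376/(-189 - 19103) = 32376/(-19292) = 32376*(-1/19292) = -8094/4823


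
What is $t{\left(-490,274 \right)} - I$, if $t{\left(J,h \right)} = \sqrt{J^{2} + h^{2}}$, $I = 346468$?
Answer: $-346468 + 2 \sqrt{78794} \approx -3.4591 \cdot 10^{5}$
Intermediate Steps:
$t{\left(-490,274 \right)} - I = \sqrt{\left(-490\right)^{2} + 274^{2}} - 346468 = \sqrt{240100 + 75076} - 346468 = \sqrt{315176} - 346468 = 2 \sqrt{78794} - 346468 = -346468 + 2 \sqrt{78794}$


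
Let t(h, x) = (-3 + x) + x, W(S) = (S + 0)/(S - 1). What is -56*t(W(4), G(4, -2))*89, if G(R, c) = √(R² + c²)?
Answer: 14952 - 19936*√5 ≈ -29626.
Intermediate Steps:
W(S) = S/(-1 + S)
t(h, x) = -3 + 2*x
-56*t(W(4), G(4, -2))*89 = -56*(-3 + 2*√(4² + (-2)²))*89 = -56*(-3 + 2*√(16 + 4))*89 = -56*(-3 + 2*√20)*89 = -56*(-3 + 2*(2*√5))*89 = -56*(-3 + 4*√5)*89 = (168 - 224*√5)*89 = 14952 - 19936*√5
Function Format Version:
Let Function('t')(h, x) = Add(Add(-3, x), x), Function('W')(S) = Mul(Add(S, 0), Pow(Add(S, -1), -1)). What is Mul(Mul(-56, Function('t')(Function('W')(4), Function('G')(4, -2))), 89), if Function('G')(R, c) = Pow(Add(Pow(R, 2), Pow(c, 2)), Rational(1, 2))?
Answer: Add(14952, Mul(-19936, Pow(5, Rational(1, 2)))) ≈ -29626.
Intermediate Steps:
Function('W')(S) = Mul(S, Pow(Add(-1, S), -1))
Function('t')(h, x) = Add(-3, Mul(2, x))
Mul(Mul(-56, Function('t')(Function('W')(4), Function('G')(4, -2))), 89) = Mul(Mul(-56, Add(-3, Mul(2, Pow(Add(Pow(4, 2), Pow(-2, 2)), Rational(1, 2))))), 89) = Mul(Mul(-56, Add(-3, Mul(2, Pow(Add(16, 4), Rational(1, 2))))), 89) = Mul(Mul(-56, Add(-3, Mul(2, Pow(20, Rational(1, 2))))), 89) = Mul(Mul(-56, Add(-3, Mul(2, Mul(2, Pow(5, Rational(1, 2)))))), 89) = Mul(Mul(-56, Add(-3, Mul(4, Pow(5, Rational(1, 2))))), 89) = Mul(Add(168, Mul(-224, Pow(5, Rational(1, 2)))), 89) = Add(14952, Mul(-19936, Pow(5, Rational(1, 2))))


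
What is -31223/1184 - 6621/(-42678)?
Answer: -220782655/8421792 ≈ -26.216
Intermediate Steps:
-31223/1184 - 6621/(-42678) = -31223*1/1184 - 6621*(-1/42678) = -31223/1184 + 2207/14226 = -220782655/8421792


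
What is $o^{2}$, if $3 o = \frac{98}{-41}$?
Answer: $\frac{9604}{15129} \approx 0.63481$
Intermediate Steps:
$o = - \frac{98}{123}$ ($o = \frac{98 \frac{1}{-41}}{3} = \frac{98 \left(- \frac{1}{41}\right)}{3} = \frac{1}{3} \left(- \frac{98}{41}\right) = - \frac{98}{123} \approx -0.79675$)
$o^{2} = \left(- \frac{98}{123}\right)^{2} = \frac{9604}{15129}$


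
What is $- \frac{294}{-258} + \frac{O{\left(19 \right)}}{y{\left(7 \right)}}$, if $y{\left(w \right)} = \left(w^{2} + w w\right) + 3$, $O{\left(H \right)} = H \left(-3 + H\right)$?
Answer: $\frac{18021}{4343} \approx 4.1494$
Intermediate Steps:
$y{\left(w \right)} = 3 + 2 w^{2}$ ($y{\left(w \right)} = \left(w^{2} + w^{2}\right) + 3 = 2 w^{2} + 3 = 3 + 2 w^{2}$)
$- \frac{294}{-258} + \frac{O{\left(19 \right)}}{y{\left(7 \right)}} = - \frac{294}{-258} + \frac{19 \left(-3 + 19\right)}{3 + 2 \cdot 7^{2}} = \left(-294\right) \left(- \frac{1}{258}\right) + \frac{19 \cdot 16}{3 + 2 \cdot 49} = \frac{49}{43} + \frac{304}{3 + 98} = \frac{49}{43} + \frac{304}{101} = \frac{18021}{4343}$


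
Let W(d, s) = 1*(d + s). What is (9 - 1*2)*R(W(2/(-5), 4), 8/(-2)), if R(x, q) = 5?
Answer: 35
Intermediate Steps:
W(d, s) = d + s
(9 - 1*2)*R(W(2/(-5), 4), 8/(-2)) = (9 - 1*2)*5 = (9 - 2)*5 = 7*5 = 35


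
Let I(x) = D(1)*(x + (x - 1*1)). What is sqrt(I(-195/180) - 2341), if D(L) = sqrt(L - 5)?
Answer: sqrt(-21069 - 57*I)/3 ≈ 0.065449 - 48.384*I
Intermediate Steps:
D(L) = sqrt(-5 + L)
I(x) = 2*I*(-1 + 2*x) (I(x) = sqrt(-5 + 1)*(x + (x - 1*1)) = sqrt(-4)*(x + (x - 1)) = (2*I)*(x + (-1 + x)) = (2*I)*(-1 + 2*x) = 2*I*(-1 + 2*x))
sqrt(I(-195/180) - 2341) = sqrt(I*(-2 + 4*(-195/180)) - 2341) = sqrt(I*(-2 + 4*(-195*1/180)) - 2341) = sqrt(I*(-2 + 4*(-13/12)) - 2341) = sqrt(I*(-2 - 13/3) - 2341) = sqrt(I*(-19/3) - 2341) = sqrt(-19*I/3 - 2341) = sqrt(-2341 - 19*I/3)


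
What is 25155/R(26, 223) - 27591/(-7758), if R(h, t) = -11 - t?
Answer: -134399/1293 ≈ -103.94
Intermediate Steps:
25155/R(26, 223) - 27591/(-7758) = 25155/(-11 - 1*223) - 27591/(-7758) = 25155/(-11 - 223) - 27591*(-1/7758) = 25155/(-234) + 9197/2586 = 25155*(-1/234) + 9197/2586 = -215/2 + 9197/2586 = -134399/1293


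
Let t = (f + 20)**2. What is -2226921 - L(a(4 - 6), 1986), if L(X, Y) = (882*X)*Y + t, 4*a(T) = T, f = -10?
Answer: -1351195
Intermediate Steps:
t = 100 (t = (-10 + 20)**2 = 10**2 = 100)
a(T) = T/4
L(X, Y) = 100 + 882*X*Y (L(X, Y) = (882*X)*Y + 100 = 882*X*Y + 100 = 100 + 882*X*Y)
-2226921 - L(a(4 - 6), 1986) = -2226921 - (100 + 882*((4 - 6)/4)*1986) = -2226921 - (100 + 882*((1/4)*(-2))*1986) = -2226921 - (100 + 882*(-1/2)*1986) = -2226921 - (100 - 875826) = -2226921 - 1*(-875726) = -2226921 + 875726 = -1351195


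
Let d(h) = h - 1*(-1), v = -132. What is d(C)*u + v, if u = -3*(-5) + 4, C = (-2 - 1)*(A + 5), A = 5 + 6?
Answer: -1025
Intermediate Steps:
A = 11
C = -48 (C = (-2 - 1)*(11 + 5) = -3*16 = -48)
u = 19 (u = 15 + 4 = 19)
d(h) = 1 + h (d(h) = h + 1 = 1 + h)
d(C)*u + v = (1 - 48)*19 - 132 = -47*19 - 132 = -893 - 132 = -1025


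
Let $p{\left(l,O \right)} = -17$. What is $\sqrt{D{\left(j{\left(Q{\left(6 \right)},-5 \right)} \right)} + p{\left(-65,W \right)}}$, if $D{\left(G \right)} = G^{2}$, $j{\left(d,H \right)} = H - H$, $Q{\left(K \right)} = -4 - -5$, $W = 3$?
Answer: $i \sqrt{17} \approx 4.1231 i$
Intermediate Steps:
$Q{\left(K \right)} = 1$ ($Q{\left(K \right)} = -4 + 5 = 1$)
$j{\left(d,H \right)} = 0$
$\sqrt{D{\left(j{\left(Q{\left(6 \right)},-5 \right)} \right)} + p{\left(-65,W \right)}} = \sqrt{0^{2} - 17} = \sqrt{0 - 17} = \sqrt{-17} = i \sqrt{17}$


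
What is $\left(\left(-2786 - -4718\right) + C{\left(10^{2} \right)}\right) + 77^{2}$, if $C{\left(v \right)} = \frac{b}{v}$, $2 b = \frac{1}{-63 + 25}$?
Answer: $\frac{59743599}{7600} \approx 7861.0$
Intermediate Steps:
$b = - \frac{1}{76}$ ($b = \frac{1}{2 \left(-63 + 25\right)} = \frac{1}{2 \left(-38\right)} = \frac{1}{2} \left(- \frac{1}{38}\right) = - \frac{1}{76} \approx -0.013158$)
$C{\left(v \right)} = - \frac{1}{76 v}$
$\left(\left(-2786 - -4718\right) + C{\left(10^{2} \right)}\right) + 77^{2} = \left(\left(-2786 - -4718\right) - \frac{1}{76 \cdot 10^{2}}\right) + 77^{2} = \left(\left(-2786 + 4718\right) - \frac{1}{76 \cdot 100}\right) + 5929 = \left(1932 - \frac{1}{7600}\right) + 5929 = \frac{14683199}{7600} + 5929 = \frac{59743599}{7600}$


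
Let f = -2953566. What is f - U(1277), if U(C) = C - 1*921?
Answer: -2953922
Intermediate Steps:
U(C) = -921 + C (U(C) = C - 921 = -921 + C)
f - U(1277) = -2953566 - (-921 + 1277) = -2953566 - 1*356 = -2953566 - 356 = -2953922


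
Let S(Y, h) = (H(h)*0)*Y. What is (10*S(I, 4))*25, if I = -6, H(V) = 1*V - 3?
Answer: 0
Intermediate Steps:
H(V) = -3 + V (H(V) = V - 3 = -3 + V)
S(Y, h) = 0 (S(Y, h) = ((-3 + h)*0)*Y = 0*Y = 0)
(10*S(I, 4))*25 = (10*0)*25 = 0*25 = 0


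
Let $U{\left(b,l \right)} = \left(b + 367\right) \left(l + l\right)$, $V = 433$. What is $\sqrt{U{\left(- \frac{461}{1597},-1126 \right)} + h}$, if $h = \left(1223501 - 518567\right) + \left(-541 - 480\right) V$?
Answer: $\frac{i \sqrt{1435862219303}}{1597} \approx 750.33 i$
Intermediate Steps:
$U{\left(b,l \right)} = 2 l \left(367 + b\right)$ ($U{\left(b,l \right)} = \left(367 + b\right) 2 l = 2 l \left(367 + b\right)$)
$h = 262841$ ($h = \left(1223501 - 518567\right) + \left(-541 - 480\right) 433 = 704934 - 442093 = 262841$)
$\sqrt{U{\left(- \frac{461}{1597},-1126 \right)} + h} = \sqrt{2 \left(-1126\right) \left(367 - \frac{461}{1597}\right) + 262841} = \sqrt{2 \left(-1126\right) \frac{585638}{1597} + 262841} = \sqrt{- \frac{1318856776}{1597} + 262841} = \sqrt{- \frac{899099699}{1597}} = \frac{i \sqrt{1435862219303}}{1597}$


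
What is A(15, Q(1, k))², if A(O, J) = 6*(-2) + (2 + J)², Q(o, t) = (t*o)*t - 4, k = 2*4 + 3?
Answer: 200194201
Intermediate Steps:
k = 11 (k = 8 + 3 = 11)
Q(o, t) = -4 + o*t² (Q(o, t) = (o*t)*t - 4 = o*t² - 4 = -4 + o*t²)
A(O, J) = -12 + (2 + J)²
A(15, Q(1, k))² = (-12 + (2 + (-4 + 1*11²))²)² = (-12 + (2 + (-4 + 1*121))²)² = (-12 + (2 + (-4 + 121))²)² = (-12 + (2 + 117)²)² = (-12 + 119²)² = (-12 + 14161)² = 14149² = 200194201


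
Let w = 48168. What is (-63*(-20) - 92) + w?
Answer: 49336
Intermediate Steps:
(-63*(-20) - 92) + w = (-63*(-20) - 92) + 48168 = (1260 - 92) + 48168 = 1168 + 48168 = 49336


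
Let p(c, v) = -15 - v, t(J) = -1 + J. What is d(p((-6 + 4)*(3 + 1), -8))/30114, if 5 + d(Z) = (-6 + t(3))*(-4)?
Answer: 11/30114 ≈ 0.00036528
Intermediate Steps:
d(Z) = 11 (d(Z) = -5 + (-6 + (-1 + 3))*(-4) = -5 + (-6 + 2)*(-4) = -5 - 4*(-4) = -5 + 16 = 11)
d(p((-6 + 4)*(3 + 1), -8))/30114 = 11/30114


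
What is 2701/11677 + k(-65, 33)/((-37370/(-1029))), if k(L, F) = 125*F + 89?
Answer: 25367406916/218184745 ≈ 116.27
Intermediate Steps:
k(L, F) = 89 + 125*F
2701/11677 + k(-65, 33)/((-37370/(-1029))) = 2701/11677 + (89 + 125*33)/((-37370/(-1029))) = 2701*(1/11677) + (89 + 4125)/((-37370*(-1/1029))) = 2701/11677 + 4214/(37370/1029) = 2701/11677 + 4214*(1029/37370) = 2701/11677 + 2168103/18685 = 25367406916/218184745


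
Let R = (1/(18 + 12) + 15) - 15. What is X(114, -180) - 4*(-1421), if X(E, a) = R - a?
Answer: 175921/30 ≈ 5864.0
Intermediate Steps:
R = 1/30 (R = (1/30 + 15) - 15 = 451/30 - 15 = 1/30 ≈ 0.033333)
X(E, a) = 1/30 - a
X(114, -180) - 4*(-1421) = (1/30 - 1*(-180)) - 4*(-1421) = (1/30 + 180) + 5684 = 5401/30 + 5684 = 175921/30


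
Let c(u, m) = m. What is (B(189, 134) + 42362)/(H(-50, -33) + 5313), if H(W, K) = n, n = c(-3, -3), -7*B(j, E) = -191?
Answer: 59345/7434 ≈ 7.9829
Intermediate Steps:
B(j, E) = 191/7 (B(j, E) = -⅐*(-191) = 191/7)
n = -3
H(W, K) = -3
(B(189, 134) + 42362)/(H(-50, -33) + 5313) = (191/7 + 42362)/(-3 + 5313) = (296725/7)/5310 = (296725/7)*(1/5310) = 59345/7434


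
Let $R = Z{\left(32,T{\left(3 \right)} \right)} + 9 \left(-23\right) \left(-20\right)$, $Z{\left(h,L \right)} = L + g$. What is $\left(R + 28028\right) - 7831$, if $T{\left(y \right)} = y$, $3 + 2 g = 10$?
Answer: $\frac{48687}{2} \approx 24344.0$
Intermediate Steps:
$g = \frac{7}{2}$ ($g = - \frac{3}{2} + \frac{1}{2} \cdot 10 = - \frac{3}{2} + 5 = \frac{7}{2} \approx 3.5$)
$Z{\left(h,L \right)} = \frac{7}{2} + L$ ($Z{\left(h,L \right)} = L + \frac{7}{2} = \frac{7}{2} + L$)
$R = \frac{8293}{2}$ ($R = \left(\frac{7}{2} + 3\right) + 9 \left(-23\right) \left(-20\right) = \frac{13}{2} - -4140 = \frac{13}{2} + 4140 = \frac{8293}{2} \approx 4146.5$)
$\left(R + 28028\right) - 7831 = \left(\frac{8293}{2} + 28028\right) - 7831 = \frac{64349}{2} - 7831 = \frac{48687}{2}$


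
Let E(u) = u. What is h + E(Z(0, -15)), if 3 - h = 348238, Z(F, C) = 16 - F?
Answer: -348219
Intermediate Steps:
h = -348235 (h = 3 - 1*348238 = 3 - 348238 = -348235)
h + E(Z(0, -15)) = -348235 + (16 - 1*0) = -348235 + (16 + 0) = -348235 + 16 = -348219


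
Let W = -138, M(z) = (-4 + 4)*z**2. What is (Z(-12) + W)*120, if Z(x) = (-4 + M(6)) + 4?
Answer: -16560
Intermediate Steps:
M(z) = 0 (M(z) = 0*z**2 = 0)
Z(x) = 0 (Z(x) = (-4 + 0) + 4 = -4 + 4 = 0)
(Z(-12) + W)*120 = (0 - 138)*120 = -138*120 = -16560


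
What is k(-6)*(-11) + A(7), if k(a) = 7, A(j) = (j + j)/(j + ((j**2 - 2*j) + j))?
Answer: -537/7 ≈ -76.714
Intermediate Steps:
A(j) = 2/j (A(j) = (2*j)/(j + (j**2 - j)) = (2*j)/(j**2) = (2*j)/j**2 = 2/j)
k(-6)*(-11) + A(7) = 7*(-11) + 2/7 = -77 + 2*(1/7) = -77 + 2/7 = -537/7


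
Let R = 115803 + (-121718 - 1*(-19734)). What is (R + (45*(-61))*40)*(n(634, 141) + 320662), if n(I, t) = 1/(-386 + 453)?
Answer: -2062089877255/67 ≈ -3.0777e+10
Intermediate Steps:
R = 13819 (R = 115803 + (-121718 + 19734) = 115803 - 101984 = 13819)
n(I, t) = 1/67
(R + (45*(-61))*40)*(n(634, 141) + 320662) = (13819 + (45*(-61))*40)*(1/67 + 320662) = (13819 - 2745*40)*(21484355/67) = (13819 - 109800)*(21484355/67) = -95981*21484355/67 = -2062089877255/67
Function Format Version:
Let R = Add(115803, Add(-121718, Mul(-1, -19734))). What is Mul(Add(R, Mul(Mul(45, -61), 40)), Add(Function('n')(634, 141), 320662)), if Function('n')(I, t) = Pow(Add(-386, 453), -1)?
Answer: Rational(-2062089877255, 67) ≈ -3.0777e+10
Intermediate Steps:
R = 13819 (R = Add(115803, Add(-121718, 19734)) = Add(115803, -101984) = 13819)
Function('n')(I, t) = Rational(1, 67) (Function('n')(I, t) = Pow(67, -1) = Rational(1, 67))
Mul(Add(R, Mul(Mul(45, -61), 40)), Add(Function('n')(634, 141), 320662)) = Mul(Add(13819, Mul(Mul(45, -61), 40)), Add(Rational(1, 67), 320662)) = Mul(Add(13819, Mul(-2745, 40)), Rational(21484355, 67)) = Mul(Add(13819, -109800), Rational(21484355, 67)) = Mul(-95981, Rational(21484355, 67)) = Rational(-2062089877255, 67)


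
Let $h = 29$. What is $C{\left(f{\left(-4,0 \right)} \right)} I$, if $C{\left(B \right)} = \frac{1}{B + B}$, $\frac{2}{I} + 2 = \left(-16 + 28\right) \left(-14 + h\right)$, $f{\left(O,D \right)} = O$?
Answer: $- \frac{1}{712} \approx -0.0014045$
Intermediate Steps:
$I = \frac{1}{89}$ ($I = \frac{2}{-2 + \left(-16 + 28\right) \left(-14 + 29\right)} = \frac{2}{-2 + 12 \cdot 15} = \frac{2}{-2 + 180} = \frac{2}{178} = 2 \cdot \frac{1}{178} = \frac{1}{89} \approx 0.011236$)
$C{\left(B \right)} = \frac{1}{2 B}$
$C{\left(f{\left(-4,0 \right)} \right)} I = \frac{1}{2 \left(-4\right)} \frac{1}{89} = \frac{1}{2} \left(- \frac{1}{4}\right) \frac{1}{89} = \left(- \frac{1}{8}\right) \frac{1}{89} = - \frac{1}{712}$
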